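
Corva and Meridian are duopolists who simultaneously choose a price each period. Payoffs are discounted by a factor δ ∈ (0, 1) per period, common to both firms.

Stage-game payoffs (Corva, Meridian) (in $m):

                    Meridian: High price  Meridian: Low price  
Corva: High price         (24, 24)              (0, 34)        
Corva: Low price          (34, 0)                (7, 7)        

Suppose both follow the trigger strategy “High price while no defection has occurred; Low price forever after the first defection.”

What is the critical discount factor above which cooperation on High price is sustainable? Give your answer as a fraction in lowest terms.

10/27

Under grim trigger the critical discount factor is (T−C)/(T−P) with T = 34, C = 24, P = 7.
δ* = (34−24)/(34−7) = 10/27.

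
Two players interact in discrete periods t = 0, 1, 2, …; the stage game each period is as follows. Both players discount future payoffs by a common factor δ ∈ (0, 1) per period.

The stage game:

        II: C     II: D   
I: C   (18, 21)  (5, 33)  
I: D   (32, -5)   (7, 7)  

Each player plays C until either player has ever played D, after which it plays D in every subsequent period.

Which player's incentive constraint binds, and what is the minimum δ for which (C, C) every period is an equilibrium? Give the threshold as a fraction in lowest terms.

I's threshold: (32−18)/(32−7) = 14/25.
II's threshold: (33−21)/(33−7) = 6/13.
14/25 > 6/13, so I binds and δ* = 14/25.

I; δ ≥ 14/25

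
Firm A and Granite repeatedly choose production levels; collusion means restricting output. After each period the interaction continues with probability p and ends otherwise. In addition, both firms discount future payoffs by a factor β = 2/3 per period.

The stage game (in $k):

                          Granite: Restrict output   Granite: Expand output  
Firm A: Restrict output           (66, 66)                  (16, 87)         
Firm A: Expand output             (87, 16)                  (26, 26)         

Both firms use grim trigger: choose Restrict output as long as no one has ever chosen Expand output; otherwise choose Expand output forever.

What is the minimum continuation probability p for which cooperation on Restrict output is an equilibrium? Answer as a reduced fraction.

63/122

Expected continuation weight on next period's payoff is β·p = 2/3·p, which plays the role of the discount factor.
Cooperation requires 2/3·p ≥ (87−66)/(87−26) = 21/61, hence p ≥ 63/122.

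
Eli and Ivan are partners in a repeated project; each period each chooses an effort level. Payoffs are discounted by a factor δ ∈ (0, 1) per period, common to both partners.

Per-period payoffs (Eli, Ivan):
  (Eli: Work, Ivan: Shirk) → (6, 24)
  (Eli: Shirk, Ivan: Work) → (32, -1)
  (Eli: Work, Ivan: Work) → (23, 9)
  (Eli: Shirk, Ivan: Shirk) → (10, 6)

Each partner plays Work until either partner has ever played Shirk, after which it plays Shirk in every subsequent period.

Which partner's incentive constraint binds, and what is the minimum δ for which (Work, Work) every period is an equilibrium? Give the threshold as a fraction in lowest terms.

Ivan; δ ≥ 5/6

Eli's threshold: (32−23)/(32−10) = 9/22.
Ivan's threshold: (24−9)/(24−6) = 5/6.
9/22 < 5/6, so Ivan binds and δ* = 5/6.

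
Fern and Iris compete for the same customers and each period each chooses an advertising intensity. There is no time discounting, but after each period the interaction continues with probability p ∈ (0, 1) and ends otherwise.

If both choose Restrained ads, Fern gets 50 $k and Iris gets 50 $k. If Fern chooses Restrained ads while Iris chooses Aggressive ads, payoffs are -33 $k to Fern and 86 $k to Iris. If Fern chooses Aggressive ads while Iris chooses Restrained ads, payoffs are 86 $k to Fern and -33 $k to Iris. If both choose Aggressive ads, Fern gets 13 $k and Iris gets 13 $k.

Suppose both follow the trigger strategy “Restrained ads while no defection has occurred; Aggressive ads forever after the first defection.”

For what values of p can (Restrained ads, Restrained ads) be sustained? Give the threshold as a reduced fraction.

Expected cooperation value is 50 + p·50 + p²·50 + … = 50/(1−p); deviation gives 86 + p·13/(1−p).
50 ≥ 86(1−p) + 13p ⇒ 73p ≥ 36 ⇒ p ≥ 36/73.

36/73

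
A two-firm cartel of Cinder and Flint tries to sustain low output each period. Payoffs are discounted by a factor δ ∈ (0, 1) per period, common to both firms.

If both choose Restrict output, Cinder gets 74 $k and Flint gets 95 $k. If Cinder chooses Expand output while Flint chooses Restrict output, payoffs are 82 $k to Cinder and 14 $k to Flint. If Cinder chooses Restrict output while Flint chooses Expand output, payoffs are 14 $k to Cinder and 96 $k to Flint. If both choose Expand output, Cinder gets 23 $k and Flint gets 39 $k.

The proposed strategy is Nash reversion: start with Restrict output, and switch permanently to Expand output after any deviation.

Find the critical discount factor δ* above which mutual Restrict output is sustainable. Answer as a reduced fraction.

For Cinder: deviation gain 82−74 = 8, per-period punishment loss 74−23 = 51. IC gives δ ≥ 8/59.
For Flint: gain 1, loss 56 per period, so δ ≥ 1/57.
The tighter constraint is Cinder's, so cooperation needs δ ≥ 8/59.

8/59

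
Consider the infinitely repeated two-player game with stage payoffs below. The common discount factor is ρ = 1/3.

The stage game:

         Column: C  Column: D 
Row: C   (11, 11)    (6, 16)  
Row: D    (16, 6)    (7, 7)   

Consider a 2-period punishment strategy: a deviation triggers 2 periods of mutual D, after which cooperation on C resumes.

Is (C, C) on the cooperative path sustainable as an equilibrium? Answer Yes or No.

No

IC: ρ+…+ρ^2 ≥ (16−11)/(11−7) = 5/4.
At ρ = 1/3: partial sum = 0.4444 < 1.2500. Cooperation not sustainable.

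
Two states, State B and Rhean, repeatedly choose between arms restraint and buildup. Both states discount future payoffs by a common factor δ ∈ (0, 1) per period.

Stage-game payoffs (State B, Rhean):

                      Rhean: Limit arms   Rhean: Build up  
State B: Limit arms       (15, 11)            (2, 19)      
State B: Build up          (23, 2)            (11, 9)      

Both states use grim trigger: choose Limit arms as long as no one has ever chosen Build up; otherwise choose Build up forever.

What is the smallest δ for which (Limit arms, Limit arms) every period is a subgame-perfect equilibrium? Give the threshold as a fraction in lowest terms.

State B's threshold: (23−15)/(23−11) = 2/3.
Rhean's threshold: (19−11)/(19−9) = 4/5.
2/3 < 4/5, so Rhean binds and δ* = 4/5.

4/5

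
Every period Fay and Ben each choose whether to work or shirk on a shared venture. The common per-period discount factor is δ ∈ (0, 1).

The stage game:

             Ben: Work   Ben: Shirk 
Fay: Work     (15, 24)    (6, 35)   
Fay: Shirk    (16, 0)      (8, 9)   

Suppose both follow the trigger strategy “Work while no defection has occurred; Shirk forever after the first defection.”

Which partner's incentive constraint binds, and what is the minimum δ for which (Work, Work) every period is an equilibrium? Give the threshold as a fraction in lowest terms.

Fay: cooperation gives 15 each period; deviation gives 16 once then 8 forever.
  15/(1−δ) ≥ 16 + 8δ/(1−δ) ⇒ δ ≥ 1/8.
Ben: cooperation gives 24 each period; deviation gives 35 once then 9 forever.
  δ ≥ 11/26.
Both must hold, so the binding constraint is Ben's: δ ≥ 11/26.

Ben; δ ≥ 11/26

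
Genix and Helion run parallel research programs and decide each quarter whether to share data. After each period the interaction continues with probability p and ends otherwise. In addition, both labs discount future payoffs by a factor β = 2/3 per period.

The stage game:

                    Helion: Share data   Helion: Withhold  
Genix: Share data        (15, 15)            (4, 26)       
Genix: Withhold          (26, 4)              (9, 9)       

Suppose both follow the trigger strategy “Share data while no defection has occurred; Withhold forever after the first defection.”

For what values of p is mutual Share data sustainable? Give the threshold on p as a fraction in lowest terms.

With continuation probability p and discount β, the effective per-period discount factor is βp.
Grim-trigger IC: βp ≥ (26−15)/(26−9) = 11/17.
So p ≥ (11/17)/(2/3) = 33/34.

33/34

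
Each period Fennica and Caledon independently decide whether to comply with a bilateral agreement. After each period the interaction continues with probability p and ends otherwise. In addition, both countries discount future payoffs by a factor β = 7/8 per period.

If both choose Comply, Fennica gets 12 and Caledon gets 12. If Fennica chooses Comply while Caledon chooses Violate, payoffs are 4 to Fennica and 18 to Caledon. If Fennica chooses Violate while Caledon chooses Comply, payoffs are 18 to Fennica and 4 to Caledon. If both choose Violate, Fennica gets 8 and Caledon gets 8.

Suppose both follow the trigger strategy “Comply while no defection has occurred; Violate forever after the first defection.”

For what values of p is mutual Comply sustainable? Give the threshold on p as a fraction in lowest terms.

24/35

Expected continuation weight on next period's payoff is β·p = 7/8·p, which plays the role of the discount factor.
Cooperation requires 7/8·p ≥ (18−12)/(18−8) = 3/5, hence p ≥ 24/35.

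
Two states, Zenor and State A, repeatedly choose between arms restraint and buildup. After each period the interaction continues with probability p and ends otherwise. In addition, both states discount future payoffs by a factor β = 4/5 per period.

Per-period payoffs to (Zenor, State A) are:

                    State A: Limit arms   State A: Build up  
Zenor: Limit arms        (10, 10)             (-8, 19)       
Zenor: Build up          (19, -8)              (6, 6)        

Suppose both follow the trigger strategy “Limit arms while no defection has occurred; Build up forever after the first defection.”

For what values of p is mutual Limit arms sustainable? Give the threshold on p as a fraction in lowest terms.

Expected continuation weight on next period's payoff is β·p = 4/5·p, which plays the role of the discount factor.
Cooperation requires 4/5·p ≥ (19−10)/(19−6) = 9/13, hence p ≥ 45/52.

45/52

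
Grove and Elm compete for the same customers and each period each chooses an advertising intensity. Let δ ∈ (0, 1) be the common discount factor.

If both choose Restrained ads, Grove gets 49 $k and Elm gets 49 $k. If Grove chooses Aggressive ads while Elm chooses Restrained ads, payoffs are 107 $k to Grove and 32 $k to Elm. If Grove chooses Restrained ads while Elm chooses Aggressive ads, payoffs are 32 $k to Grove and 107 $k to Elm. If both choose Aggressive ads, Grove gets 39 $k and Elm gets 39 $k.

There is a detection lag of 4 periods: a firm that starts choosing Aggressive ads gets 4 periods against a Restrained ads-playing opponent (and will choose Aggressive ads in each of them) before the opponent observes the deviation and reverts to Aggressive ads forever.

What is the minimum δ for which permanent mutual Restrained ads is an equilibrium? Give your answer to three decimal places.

A deviator earns 107 for 4 periods, then 39 forever; cooperating earns 49 forever. Multiplying the IC by (1−δ):
49 ≥ 107(1−δ^4) + 39δ^4, so 68·δ^4 ≥ 58 and δ^4 ≥ 29/34.
δ ≥ (29/34)^(1/4) ≈ 0.961.

0.961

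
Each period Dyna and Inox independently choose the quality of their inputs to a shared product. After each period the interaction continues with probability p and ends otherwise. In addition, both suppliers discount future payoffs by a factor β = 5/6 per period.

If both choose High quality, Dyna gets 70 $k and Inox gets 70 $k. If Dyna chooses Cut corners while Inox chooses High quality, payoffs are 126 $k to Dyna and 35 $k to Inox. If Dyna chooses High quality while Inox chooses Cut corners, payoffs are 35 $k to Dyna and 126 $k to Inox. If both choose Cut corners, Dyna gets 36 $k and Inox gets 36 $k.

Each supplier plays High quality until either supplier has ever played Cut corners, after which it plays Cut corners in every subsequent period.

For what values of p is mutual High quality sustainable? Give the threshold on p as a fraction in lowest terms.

56/75

With continuation probability p and discount β, the effective per-period discount factor is βp.
Grim-trigger IC: βp ≥ (126−70)/(126−36) = 28/45.
So p ≥ (28/45)/(5/6) = 56/75.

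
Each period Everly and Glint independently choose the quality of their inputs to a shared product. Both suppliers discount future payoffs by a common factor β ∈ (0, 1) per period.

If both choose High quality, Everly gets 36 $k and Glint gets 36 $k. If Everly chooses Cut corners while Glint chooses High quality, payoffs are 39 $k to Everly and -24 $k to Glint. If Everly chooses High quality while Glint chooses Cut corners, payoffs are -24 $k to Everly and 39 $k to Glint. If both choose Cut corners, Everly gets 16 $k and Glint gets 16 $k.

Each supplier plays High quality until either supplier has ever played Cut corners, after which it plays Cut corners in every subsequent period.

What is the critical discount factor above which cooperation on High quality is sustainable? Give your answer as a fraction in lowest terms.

3/23

36/(1−β) ≥ 39 + 16β/(1−β)
36 ≥ 39 − 23β
β ≥ 3/23.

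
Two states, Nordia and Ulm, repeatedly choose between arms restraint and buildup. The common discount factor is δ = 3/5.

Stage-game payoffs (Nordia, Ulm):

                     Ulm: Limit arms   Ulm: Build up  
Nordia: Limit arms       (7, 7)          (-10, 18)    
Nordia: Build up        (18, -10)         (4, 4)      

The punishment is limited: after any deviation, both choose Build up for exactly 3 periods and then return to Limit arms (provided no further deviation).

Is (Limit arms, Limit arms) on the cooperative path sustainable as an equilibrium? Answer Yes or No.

No

IC: δ+…+δ^3 ≥ (18−7)/(7−4) = 11/3.
At δ = 3/5: partial sum = 1.1760 < 3.6667. Cooperation not sustainable.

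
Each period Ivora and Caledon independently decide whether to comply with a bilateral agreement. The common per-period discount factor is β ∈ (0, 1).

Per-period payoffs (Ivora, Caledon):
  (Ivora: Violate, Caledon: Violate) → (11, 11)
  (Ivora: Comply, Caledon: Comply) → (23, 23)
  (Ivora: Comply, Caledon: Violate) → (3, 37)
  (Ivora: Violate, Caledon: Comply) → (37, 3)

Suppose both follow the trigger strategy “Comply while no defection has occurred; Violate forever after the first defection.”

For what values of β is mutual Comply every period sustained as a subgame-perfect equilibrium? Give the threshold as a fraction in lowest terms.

7/13

23/(1−β) ≥ 37 + 11β/(1−β)
23 ≥ 37 − 26β
β ≥ 14/26 = 7/13.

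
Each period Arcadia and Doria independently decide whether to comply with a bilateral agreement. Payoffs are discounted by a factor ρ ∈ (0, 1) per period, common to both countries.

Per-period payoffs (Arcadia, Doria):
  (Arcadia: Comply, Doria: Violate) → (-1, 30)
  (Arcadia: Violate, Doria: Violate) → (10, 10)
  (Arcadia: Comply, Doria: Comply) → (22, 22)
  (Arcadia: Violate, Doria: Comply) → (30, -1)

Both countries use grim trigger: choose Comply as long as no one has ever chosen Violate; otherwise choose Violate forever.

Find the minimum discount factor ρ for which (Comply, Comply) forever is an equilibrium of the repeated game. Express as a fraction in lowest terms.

2/5

22/(1−ρ) ≥ 30 + 10ρ/(1−ρ)
22 ≥ 30 − 20ρ
ρ ≥ 8/20 = 2/5.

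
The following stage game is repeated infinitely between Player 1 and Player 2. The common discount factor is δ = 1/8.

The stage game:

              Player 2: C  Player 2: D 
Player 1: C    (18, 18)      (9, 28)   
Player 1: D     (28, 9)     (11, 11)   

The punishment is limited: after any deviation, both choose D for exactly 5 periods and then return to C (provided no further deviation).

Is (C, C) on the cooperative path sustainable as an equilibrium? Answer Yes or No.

IC: δ+…+δ^5 ≥ (28−18)/(18−11) = 10/7.
At δ = 1/8: partial sum = 0.1429 < 1.4286. Cooperation not sustainable.

No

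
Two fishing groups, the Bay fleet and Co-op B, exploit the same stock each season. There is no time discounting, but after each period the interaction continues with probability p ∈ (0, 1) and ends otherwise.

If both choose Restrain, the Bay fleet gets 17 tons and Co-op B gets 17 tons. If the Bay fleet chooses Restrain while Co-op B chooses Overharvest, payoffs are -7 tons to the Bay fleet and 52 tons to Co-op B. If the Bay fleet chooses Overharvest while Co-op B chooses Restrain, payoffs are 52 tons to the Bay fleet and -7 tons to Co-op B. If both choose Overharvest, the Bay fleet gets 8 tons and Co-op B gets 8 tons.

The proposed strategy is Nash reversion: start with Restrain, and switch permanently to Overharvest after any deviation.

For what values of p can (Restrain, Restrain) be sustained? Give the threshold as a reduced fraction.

With no time discounting, the continuation probability p plays the role of the discount factor.
Grim-trigger IC: 17/(1−p) ≥ 52 + 8p/(1−p) ⇒ p ≥ (52−17)/(52−8) = 35/44.

35/44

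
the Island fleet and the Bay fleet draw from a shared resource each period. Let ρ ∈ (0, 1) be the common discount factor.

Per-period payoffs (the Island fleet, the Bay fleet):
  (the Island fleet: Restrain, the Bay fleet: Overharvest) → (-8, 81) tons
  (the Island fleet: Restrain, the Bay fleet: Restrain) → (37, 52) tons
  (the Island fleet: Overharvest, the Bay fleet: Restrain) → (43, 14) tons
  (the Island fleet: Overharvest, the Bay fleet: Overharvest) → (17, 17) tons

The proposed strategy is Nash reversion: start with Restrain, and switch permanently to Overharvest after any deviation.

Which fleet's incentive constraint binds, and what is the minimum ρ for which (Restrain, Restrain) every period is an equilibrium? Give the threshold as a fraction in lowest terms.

the Bay fleet; ρ ≥ 29/64

the Island fleet: cooperation gives 37 each period; deviation gives 43 once then 17 forever.
  37/(1−ρ) ≥ 43 + 17ρ/(1−ρ) ⇒ ρ ≥ 6/26 = 3/13.
the Bay fleet: cooperation gives 52 each period; deviation gives 81 once then 17 forever.
  ρ ≥ 29/64.
Both must hold, so the binding constraint is the Bay fleet's: ρ ≥ 29/64.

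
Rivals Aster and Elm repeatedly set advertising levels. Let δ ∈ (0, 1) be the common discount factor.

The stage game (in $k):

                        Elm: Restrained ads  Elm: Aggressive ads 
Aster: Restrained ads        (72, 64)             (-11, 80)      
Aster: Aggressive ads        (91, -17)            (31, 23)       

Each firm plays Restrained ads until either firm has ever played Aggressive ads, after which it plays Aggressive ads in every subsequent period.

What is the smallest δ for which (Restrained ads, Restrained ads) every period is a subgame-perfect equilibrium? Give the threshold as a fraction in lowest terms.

For Aster: deviation gain 91−72 = 19, per-period punishment loss 72−31 = 41. IC gives δ ≥ 19/60.
For Elm: gain 16, loss 41 per period, so δ ≥ 16/57.
The tighter constraint is Aster's, so cooperation needs δ ≥ 19/60.

19/60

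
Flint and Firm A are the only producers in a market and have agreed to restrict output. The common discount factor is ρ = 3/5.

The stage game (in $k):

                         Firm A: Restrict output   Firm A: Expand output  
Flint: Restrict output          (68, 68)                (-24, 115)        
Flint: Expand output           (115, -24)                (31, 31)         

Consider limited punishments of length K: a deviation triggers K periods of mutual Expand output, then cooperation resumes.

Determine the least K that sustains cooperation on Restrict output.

No profitable deviation requires (68−31)(ρ+…+ρ^K) ≥ 115−68, i.e. ρ+…+ρ^K ≥ 47/37 ≈ 1.2703.
With ρ = 3/5, the partial sums are K=1: 0.6000, K=2: 0.9600, K=3: 1.1760, K=4: 1.3056.
K = 4 is the first length at which the sum reaches 1.2703.

4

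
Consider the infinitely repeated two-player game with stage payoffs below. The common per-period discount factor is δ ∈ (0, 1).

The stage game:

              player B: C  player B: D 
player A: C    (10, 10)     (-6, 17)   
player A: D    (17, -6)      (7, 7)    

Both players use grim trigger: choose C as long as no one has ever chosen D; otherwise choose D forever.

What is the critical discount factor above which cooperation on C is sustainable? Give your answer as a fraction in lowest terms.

7/10

Cooperation forever yields 10 each period: 10/(1−δ).
Deviating yields 17 once, then 7 forever: 17 + 7δ/(1−δ).
No profitable deviation requires 10/(1−δ) ≥ 17 + 7δ/(1−δ).
Multiplying by (1−δ): 10 ≥ 17(1−δ) + 7δ = 17 − 10δ.
So 10δ ≥ 7, i.e. δ ≥ 7/10.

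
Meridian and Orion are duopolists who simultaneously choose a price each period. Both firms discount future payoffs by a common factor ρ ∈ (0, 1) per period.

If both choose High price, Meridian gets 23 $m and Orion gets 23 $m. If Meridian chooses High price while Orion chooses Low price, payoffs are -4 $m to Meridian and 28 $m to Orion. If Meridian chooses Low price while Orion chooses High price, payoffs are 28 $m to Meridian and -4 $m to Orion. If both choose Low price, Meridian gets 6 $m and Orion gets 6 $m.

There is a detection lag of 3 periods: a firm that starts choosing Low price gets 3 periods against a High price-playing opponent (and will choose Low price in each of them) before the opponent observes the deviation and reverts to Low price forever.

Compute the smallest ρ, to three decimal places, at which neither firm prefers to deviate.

Deviating for the 3 undetected periods gains 28−23 = 5 per period over cooperation, then loses 23−6 = 17 per period forever once punishment starts.
Gain: 5(1 + ρ + … + ρ^2); loss: 17·ρ^3/(1−ρ).
No profitable deviation ⇔ 5(1−ρ^3) ≤ 17·ρ^3, i.e. ρ^3 ≥ 5/(5+17) = 5/22.
Hence ρ ≥ (5/22)^(1/3) ≈ 0.610.

0.610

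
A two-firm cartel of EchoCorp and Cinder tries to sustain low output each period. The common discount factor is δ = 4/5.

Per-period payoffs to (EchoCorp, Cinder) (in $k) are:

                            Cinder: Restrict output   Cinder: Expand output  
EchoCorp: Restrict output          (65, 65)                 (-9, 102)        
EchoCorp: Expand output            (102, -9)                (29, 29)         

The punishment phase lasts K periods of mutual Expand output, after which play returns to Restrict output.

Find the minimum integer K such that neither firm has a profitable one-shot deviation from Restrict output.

IC: δ(1−δ^K)/(1−δ) ≥ (102−65)/(65−29) = 37/36.
With δ = 4/5: need 1 − δ^K ≥ 37/36·(1−4/5)/(4/5), i.e. δ^K ≤ 0.7431.
Since (4/5)^1 = 0.8000 and (4/5)^2 = 0.6400, the smallest such K is 2.

2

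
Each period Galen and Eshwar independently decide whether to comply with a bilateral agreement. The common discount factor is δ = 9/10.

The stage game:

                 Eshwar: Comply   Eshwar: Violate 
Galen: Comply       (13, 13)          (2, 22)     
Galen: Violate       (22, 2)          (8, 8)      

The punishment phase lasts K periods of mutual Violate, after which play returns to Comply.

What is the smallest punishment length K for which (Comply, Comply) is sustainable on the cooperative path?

3

IC: δ(1−δ^K)/(1−δ) ≥ (22−13)/(13−8) = 9/5.
With δ = 9/10: need 1 − δ^K ≥ 9/5·(1−9/10)/(9/10), i.e. δ^K ≤ 0.8000.
Since (9/10)^2 = 0.8100 and (9/10)^3 = 0.7290, the smallest such K is 3.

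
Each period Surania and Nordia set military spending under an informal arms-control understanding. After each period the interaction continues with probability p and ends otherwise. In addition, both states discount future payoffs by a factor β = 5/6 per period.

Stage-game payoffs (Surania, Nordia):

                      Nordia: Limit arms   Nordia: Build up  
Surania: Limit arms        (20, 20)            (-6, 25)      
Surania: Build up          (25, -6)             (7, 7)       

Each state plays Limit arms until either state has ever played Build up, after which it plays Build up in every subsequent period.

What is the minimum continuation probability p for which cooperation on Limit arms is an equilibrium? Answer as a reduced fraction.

Expected continuation weight on next period's payoff is β·p = 5/6·p, which plays the role of the discount factor.
Cooperation requires 5/6·p ≥ (25−20)/(25−7) = 5/18, hence p ≥ 1/3.

1/3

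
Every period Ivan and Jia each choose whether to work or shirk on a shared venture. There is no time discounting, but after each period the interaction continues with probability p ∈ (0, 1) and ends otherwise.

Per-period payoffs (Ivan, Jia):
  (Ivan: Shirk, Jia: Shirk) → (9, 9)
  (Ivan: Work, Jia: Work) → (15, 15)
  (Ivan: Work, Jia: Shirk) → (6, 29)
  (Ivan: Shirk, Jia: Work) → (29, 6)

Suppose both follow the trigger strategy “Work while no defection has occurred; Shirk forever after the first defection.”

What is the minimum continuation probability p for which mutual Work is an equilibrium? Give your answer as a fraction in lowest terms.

With no time discounting, the continuation probability p plays the role of the discount factor.
Grim-trigger IC: 15/(1−p) ≥ 29 + 9p/(1−p) ⇒ p ≥ (29−15)/(29−9) = 7/10.

7/10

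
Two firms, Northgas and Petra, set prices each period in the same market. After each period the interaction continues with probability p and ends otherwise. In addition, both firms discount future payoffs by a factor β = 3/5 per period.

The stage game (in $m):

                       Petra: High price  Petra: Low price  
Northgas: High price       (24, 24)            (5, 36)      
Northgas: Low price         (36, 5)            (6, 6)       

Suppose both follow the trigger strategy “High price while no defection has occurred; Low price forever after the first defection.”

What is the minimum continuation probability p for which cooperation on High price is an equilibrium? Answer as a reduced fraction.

Expected continuation weight on next period's payoff is β·p = 3/5·p, which plays the role of the discount factor.
Cooperation requires 3/5·p ≥ (36−24)/(36−6) = 2/5, hence p ≥ 2/3.

2/3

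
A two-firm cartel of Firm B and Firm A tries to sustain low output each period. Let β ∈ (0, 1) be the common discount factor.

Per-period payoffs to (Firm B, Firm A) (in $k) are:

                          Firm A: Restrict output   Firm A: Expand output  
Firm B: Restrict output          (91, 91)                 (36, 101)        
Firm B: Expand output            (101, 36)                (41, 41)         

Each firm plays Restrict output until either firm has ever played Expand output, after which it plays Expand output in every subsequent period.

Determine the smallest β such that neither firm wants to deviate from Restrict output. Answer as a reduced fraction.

1/6

One-period gain from deviating is 101 − 91 = 10. The loss is 91 − 41 = 50 in every subsequent period, with present value 50·β/(1−β).
Deviation is unprofitable when 50·β/(1−β) ≥ 10, i.e. β/(1−β) ≥ 1/5.
Equivalently β ≥ 10/(10+50) = 1/6.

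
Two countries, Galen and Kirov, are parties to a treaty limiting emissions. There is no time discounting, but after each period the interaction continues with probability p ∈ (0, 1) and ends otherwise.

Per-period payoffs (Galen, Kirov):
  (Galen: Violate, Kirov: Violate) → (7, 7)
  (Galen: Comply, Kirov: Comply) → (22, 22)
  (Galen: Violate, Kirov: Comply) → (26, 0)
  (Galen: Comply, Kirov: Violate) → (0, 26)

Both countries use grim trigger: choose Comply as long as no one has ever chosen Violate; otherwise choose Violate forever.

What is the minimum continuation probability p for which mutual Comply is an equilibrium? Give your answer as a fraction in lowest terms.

4/19

Expected cooperation value is 22 + p·22 + p²·22 + … = 22/(1−p); deviation gives 26 + p·7/(1−p).
22 ≥ 26(1−p) + 7p ⇒ 19p ≥ 4 ⇒ p ≥ 4/19.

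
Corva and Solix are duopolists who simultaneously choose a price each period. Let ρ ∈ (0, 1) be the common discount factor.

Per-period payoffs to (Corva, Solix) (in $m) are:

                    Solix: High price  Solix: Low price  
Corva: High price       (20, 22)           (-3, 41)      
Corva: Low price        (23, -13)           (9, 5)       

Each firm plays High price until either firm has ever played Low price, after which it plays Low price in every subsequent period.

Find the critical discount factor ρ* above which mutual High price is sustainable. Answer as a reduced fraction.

19/36

For Corva: deviation gain 23−20 = 3, per-period punishment loss 20−9 = 11. IC gives ρ ≥ 3/14.
For Solix: gain 19, loss 17 per period, so ρ ≥ 19/36.
The tighter constraint is Solix's, so cooperation needs ρ ≥ 19/36.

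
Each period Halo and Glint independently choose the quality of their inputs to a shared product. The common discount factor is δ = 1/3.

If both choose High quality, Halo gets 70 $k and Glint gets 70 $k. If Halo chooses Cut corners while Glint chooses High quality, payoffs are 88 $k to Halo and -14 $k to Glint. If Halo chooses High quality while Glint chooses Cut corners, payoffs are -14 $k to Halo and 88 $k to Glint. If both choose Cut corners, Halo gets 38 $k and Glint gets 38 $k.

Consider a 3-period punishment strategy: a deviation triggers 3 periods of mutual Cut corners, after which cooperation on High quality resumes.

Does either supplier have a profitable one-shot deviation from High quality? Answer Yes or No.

Yes

A one-shot deviation gives 88 now, then 38 for 3 periods, then back to 70.
Gain from deviating: (88−70) today; loss: (70−38) in each of the next 3 periods.
No-deviation condition: (70−38)(δ+…+δ^3) ≥ 88−70, i.e. δ+…+δ^3 ≥ 9/16.
At δ = 1/3: δ+…+δ^3 = 0.4815 < 0.5625.
So cooperation is not sustainable.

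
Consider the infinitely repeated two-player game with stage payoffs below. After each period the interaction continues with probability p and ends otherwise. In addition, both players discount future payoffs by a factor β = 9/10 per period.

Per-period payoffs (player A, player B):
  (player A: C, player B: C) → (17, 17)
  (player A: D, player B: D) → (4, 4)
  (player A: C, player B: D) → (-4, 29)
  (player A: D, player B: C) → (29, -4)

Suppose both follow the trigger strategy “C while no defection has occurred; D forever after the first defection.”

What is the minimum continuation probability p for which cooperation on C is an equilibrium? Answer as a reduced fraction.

8/15

With continuation probability p and discount β, the effective per-period discount factor is βp.
Grim-trigger IC: βp ≥ (29−17)/(29−4) = 12/25.
So p ≥ (12/25)/(9/10) = 8/15.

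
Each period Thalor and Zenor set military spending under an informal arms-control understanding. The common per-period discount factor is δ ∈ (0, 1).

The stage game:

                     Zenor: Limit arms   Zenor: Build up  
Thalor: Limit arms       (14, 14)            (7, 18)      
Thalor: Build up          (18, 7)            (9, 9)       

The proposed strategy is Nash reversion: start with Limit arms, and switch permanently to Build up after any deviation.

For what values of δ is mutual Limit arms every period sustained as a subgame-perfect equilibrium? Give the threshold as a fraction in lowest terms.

One-period gain from deviating is 18 − 14 = 4. The loss is 14 − 9 = 5 in every subsequent period, with present value 5·δ/(1−δ).
Deviation is unprofitable when 5·δ/(1−δ) ≥ 4, i.e. δ/(1−δ) ≥ 4/5.
Equivalently δ ≥ 4/(4+5) = 4/9.

4/9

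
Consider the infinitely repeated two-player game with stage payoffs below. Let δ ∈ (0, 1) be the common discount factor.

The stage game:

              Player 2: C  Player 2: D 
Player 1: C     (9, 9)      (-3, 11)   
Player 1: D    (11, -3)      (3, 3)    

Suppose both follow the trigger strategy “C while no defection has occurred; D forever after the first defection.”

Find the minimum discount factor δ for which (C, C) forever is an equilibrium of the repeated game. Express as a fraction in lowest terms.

1/4

One-period gain from deviating is 11 − 9 = 2. The loss is 9 − 3 = 6 in every subsequent period, with present value 6·δ/(1−δ).
Deviation is unprofitable when 6·δ/(1−δ) ≥ 2, i.e. δ/(1−δ) ≥ 1/3.
Equivalently δ ≥ 2/(2+6) = 1/4.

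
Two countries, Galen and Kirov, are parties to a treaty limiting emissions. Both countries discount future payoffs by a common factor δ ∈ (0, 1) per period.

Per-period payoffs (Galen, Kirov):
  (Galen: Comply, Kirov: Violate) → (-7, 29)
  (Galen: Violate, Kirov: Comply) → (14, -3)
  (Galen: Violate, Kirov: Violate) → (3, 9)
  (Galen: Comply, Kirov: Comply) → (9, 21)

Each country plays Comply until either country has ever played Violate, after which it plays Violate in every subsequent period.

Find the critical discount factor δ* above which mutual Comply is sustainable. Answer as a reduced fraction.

5/11

For Galen: deviation gain 14−9 = 5, per-period punishment loss 9−3 = 6. IC gives δ ≥ 5/11.
For Kirov: gain 8, loss 12 per period, so δ ≥ 8/20 = 2/5.
The tighter constraint is Galen's, so cooperation needs δ ≥ 5/11.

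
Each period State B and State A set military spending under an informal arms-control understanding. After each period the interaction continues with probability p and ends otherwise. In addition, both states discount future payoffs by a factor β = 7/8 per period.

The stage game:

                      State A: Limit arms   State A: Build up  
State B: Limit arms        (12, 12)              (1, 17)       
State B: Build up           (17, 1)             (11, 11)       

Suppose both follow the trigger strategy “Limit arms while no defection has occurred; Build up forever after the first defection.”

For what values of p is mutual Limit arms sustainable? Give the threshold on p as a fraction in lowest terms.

20/21

Expected continuation weight on next period's payoff is β·p = 7/8·p, which plays the role of the discount factor.
Cooperation requires 7/8·p ≥ (17−12)/(17−11) = 5/6, hence p ≥ 20/21.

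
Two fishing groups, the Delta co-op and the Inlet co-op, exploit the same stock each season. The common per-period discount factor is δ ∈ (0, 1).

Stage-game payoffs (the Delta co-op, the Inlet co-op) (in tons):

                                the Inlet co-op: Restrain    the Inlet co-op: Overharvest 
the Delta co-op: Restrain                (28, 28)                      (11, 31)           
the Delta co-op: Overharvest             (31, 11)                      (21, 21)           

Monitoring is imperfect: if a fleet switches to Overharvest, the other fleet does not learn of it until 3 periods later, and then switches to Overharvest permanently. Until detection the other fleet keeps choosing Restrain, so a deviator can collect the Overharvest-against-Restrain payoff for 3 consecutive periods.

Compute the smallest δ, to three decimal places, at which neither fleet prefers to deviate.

0.669

Deviating for the 3 undetected periods gains 31−28 = 3 per period over cooperation, then loses 28−21 = 7 per period forever once punishment starts.
Gain: 3(1 + δ + … + δ^2); loss: 7·δ^3/(1−δ).
No profitable deviation ⇔ 3(1−δ^3) ≤ 7·δ^3, i.e. δ^3 ≥ 3/(3+7) = 3/10.
Hence δ ≥ (3/10)^(1/3) ≈ 0.669.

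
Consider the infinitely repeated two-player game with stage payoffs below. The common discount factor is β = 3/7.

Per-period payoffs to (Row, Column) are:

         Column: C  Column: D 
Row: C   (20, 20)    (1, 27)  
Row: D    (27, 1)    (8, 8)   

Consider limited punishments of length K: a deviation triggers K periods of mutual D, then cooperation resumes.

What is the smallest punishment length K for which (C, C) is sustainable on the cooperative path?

Need Σ_{k=1}^{K} β^k ≥ (27−20)/(20−8) = 0.5833 at β = 3/7.
At K = 1 the sum is 0.4286 < 0.5833; at K = 2 it is 0.6122 ≥ 0.5833.
So the minimum punishment length is K = 2.

2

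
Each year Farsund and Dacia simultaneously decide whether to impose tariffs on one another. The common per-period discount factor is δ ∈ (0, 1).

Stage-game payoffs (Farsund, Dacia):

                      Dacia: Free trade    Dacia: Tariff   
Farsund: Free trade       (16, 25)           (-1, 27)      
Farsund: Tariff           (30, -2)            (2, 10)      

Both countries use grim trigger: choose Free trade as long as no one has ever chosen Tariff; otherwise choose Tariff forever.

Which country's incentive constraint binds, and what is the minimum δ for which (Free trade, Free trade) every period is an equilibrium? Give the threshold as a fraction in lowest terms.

Farsund's threshold: (30−16)/(30−2) = 1/2.
Dacia's threshold: (27−25)/(27−10) = 2/17.
1/2 > 2/17, so Farsund binds and δ* = 1/2.

Farsund; δ ≥ 1/2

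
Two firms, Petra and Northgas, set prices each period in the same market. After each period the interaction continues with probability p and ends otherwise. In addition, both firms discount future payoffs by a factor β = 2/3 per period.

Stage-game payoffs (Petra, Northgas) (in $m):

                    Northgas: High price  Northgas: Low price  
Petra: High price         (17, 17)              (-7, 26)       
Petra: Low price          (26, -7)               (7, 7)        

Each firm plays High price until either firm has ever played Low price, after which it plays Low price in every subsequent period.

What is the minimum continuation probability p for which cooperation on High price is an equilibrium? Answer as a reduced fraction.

27/38

With continuation probability p and discount β, the effective per-period discount factor is βp.
Grim-trigger IC: βp ≥ (26−17)/(26−7) = 9/19.
So p ≥ (9/19)/(2/3) = 27/38.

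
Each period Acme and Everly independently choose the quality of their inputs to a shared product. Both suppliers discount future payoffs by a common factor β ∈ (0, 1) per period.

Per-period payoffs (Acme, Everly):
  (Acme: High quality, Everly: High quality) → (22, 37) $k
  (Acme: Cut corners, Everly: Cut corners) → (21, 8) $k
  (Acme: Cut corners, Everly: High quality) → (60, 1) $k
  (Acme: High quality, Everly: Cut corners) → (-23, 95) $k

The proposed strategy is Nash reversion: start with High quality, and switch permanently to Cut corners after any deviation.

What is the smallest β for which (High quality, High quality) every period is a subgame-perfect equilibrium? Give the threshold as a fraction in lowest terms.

38/39

Acme's threshold: (60−22)/(60−21) = 38/39.
Everly's threshold: (95−37)/(95−8) = 2/3.
38/39 > 2/3, so Acme binds and β* = 38/39.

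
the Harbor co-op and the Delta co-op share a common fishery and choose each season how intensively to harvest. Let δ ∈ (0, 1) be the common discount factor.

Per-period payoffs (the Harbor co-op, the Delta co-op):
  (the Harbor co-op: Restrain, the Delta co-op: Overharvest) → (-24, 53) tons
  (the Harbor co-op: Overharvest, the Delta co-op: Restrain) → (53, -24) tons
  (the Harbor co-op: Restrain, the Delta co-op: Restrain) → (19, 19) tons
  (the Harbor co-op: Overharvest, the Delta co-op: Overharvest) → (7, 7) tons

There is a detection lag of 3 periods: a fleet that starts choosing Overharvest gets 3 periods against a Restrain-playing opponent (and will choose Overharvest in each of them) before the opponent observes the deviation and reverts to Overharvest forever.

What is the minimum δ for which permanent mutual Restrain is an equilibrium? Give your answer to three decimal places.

0.904

A deviator earns 53 for 3 periods, then 7 forever; cooperating earns 19 forever. Multiplying the IC by (1−δ):
19 ≥ 53(1−δ^3) + 7δ^3, so 46·δ^3 ≥ 34 and δ^3 ≥ 17/23.
δ ≥ (17/23)^(1/3) ≈ 0.904.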